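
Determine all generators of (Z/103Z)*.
Primitive roots mod 103: {5, 6, 11, 12, 20, 21, 35, 40, 43, 44, 45, 48, 51, 53, 54, 62, 65, 67, 70, 71, 74, 75, 77, 78, 84, 85, 86, 87, 88, 96, 99, 101}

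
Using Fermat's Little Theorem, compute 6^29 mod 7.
By Fermat: 6^{6} ≡ 1 (mod 7). 29 = 4×6 + 5. So 6^{29} ≡ 6^{5} ≡ 6 (mod 7)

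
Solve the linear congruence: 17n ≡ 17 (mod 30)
1

Since gcd(17, 30) = 1 divides 17, a solution exists.
Multiply both sides by the inverse of 17 mod 30:
  17^(-1) mod 30 = 23
  x ≡ 23 × 17 ≡ 391 ≡ 1 (mod 30)
Verification: 17 × 1 = 17 = 0 × 30 + 17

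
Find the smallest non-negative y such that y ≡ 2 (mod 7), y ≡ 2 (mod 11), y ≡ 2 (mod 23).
2

Using the Chinese Remainder Theorem:
M = product of moduli = 1771
For equation 1: M_1 = 253, 253 ≡ 1 (mod 7), inverse of 253 mod 7 is 1 (check: 1 × 1 = 1 ≡ 1 (mod 7))
For equation 2: M_2 = 161, 161 ≡ 7 (mod 11), inverse of 161 mod 11 is 8 (check: 7 × 8 = 56 ≡ 1 (mod 11))
For equation 3: M_3 = 77, 77 ≡ 8 (mod 23), inverse of 77 mod 23 is 3 (check: 8 × 3 = 24 ≡ 1 (mod 23))
Combine: y ≡ Σ r_i×M_i×(M_i⁻¹ mod m_i) = 2×253×1 + 2×161×8 + 2×77×3 = 506 + 2576 + 462 = 3544
3544 mod 1771 = 2
y ≡ 2 (mod 1771)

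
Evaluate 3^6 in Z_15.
6 = 4 + 2 (binary 110). Repeated squaring mod 15: 3^1 ≡ 3; 3^2 ≡ 3² = 9 ≡ 9; 3^4 ≡ 9² = 81 ≡ 6. Multiply: 3^6 = 3^4 × 3^2 ≡ 6 × 9 (mod 15): 6 × 9 = 54 ≡ 9. So 3^6 ≡ 9 (mod 15).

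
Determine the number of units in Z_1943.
1848

Prime factorization: 1943 = 29 × 67
Using the formula φ(n) = n × Π(1 - 1/p) for each prime factor p:
φ(1943) = 1943 × (1 - 1/29) × (1 - 1/67)
φ(1943) = 1848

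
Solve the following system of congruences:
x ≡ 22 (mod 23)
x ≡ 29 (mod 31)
91

Using the Chinese Remainder Theorem:
M = product of moduli = 713
For equation 1: M_1 = 31, 31 ≡ 8 (mod 23), inverse of 31 mod 23 is 3 (check: 8 × 3 = 24 ≡ 1 (mod 23))
For equation 2: M_2 = 23, 23 ≡ 23 (mod 31), inverse of 23 mod 31 is 27 (check: 23 × 27 = 621 ≡ 1 (mod 31))
Combine: x ≡ Σ r_i×M_i×(M_i⁻¹ mod m_i) = 22×31×3 + 29×23×27 = 2046 + 18009 = 20055
20055 mod 713 = 91
x ≡ 91 (mod 713)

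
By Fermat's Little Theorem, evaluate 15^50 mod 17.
By Fermat: 15^{16} ≡ 1 (mod 17). 50 = 3×16 + 2. So 15^{50} ≡ 15^{2} ≡ 4 (mod 17)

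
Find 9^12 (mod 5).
Using Fermat: 9^{4} ≡ 1 (mod 5). 12 ≡ 0 (mod 4). So 9^{12} ≡ 9^{0} ≡ 1 (mod 5)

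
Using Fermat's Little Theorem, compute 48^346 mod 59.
By Fermat: 48^{58} ≡ 1 (mod 59). 346 = 5×58 + 56. So 48^{346} ≡ 48^{56} ≡ 20 (mod 59)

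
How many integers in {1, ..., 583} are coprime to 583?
520

Prime factorization: 583 = 11 × 53
Using the formula φ(n) = n × Π(1 - 1/p) for each prime factor p:
φ(583) = 583 × (1 - 1/11) × (1 - 1/53)
φ(583) = 520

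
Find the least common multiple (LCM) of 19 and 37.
703

First find GCD(19, 37) using the Euclidean algorithm:
19 = 0 × 37 + 19
37 = 1 × 19 + 18
19 = 1 × 18 + 1
18 = 18 × 1 + 0
GCD(19, 37) = 1

LCM formula: LCM(a, b) = (a × b) / GCD(a, b)
LCM(19, 37) = (19 × 37) / 1
LCM(19, 37) = 703 / 1
LCM(19, 37) = 703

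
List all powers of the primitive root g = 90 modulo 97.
g^1, g^2, ..., g^{96} mod 97: {90, 49, 45, 73, 71, 85, 84, 91, 42, 94, 21, 47, 59, 72, 78, 36, 39, 18, 68, 9, 34, 53, 17, 75, 57, 86, 77, 43, 87, 70, 92, 35, 46, 66, 23, 33, 60, 65, 30, 81, 15, 89, 56, 93, 28, 95, 14, 96, 7, 48, 52, 24, 26, 12, 13, 6, 55, 3, 76, 50, 38, 25, 19, 61, 58, 79, 29, 88, 63, 44, 80, 22, 40, 11, 20, 54, 10, 27, 5, 62, 51, 31, 74, 64, 37, 32, 67, 16, 82, 8, 41, 4, 69, 2, 83, 1}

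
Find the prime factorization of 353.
353

Divide by primes starting from smallest:
353 ÷ 353 = 1

353 = 353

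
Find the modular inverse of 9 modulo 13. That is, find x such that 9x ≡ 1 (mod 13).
3

Using Extended Euclidean Algorithm:
gcd(9, 13) = 1
Bezout coefficients: 9 × 3 + 13 × -2 = 1
So 9 × 3 ≡ 1 (mod 13)
The inverse is 3 mod 13 = 3
Verification: 9 × 3 = 27 = 2 × 13 + 1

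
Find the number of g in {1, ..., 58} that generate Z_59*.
Number of primitive roots mod 59 = φ(58) = 28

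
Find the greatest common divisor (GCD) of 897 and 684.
3

Using the Euclidean algorithm:
897 = 1 × 684 + 213
684 = 3 × 213 + 45
213 = 4 × 45 + 33
45 = 1 × 33 + 12
33 = 2 × 12 + 9
12 = 1 × 9 + 3
9 = 3 × 3 + 0

GCD(897, 684) = 3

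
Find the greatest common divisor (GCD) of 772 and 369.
1

Using the Euclidean algorithm:
772 = 2 × 369 + 34
369 = 10 × 34 + 29
34 = 1 × 29 + 5
29 = 5 × 5 + 4
5 = 1 × 4 + 1
4 = 4 × 1 + 0

GCD(772, 369) = 1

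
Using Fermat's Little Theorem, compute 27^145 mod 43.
By Fermat: 27^{42} ≡ 1 (mod 43). 145 = 3×42 + 19. So 27^{145} ≡ 27^{19} ≡ 22 (mod 43)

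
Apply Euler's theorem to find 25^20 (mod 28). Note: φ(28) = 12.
By Euler: 25^{12} ≡ 1 (mod 28) since gcd(25, 28) = 1. 20 = 1×12 + 8. So 25^{20} ≡ 25^{8} ≡ 9 (mod 28)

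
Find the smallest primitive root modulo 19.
2

A primitive root g modulo p has order p-1 = 18
Prime divisors of 18: [2, 3]
g is a primitive root iff g^(18/q) ≢ 1 (mod 19) for each prime divisor q
Testing small values:
  g = 2: 2^9 ≡ 18, 2^6 ≡ 7 (mod 19) → none is 1, primitive root!
The smallest primitive root is 2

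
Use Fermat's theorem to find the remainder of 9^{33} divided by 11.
3

By Fermat's Little Theorem, a^(p-1) ≡ 1 (mod p) for prime p and gcd(a, p) = 1
Here p = 11, so 9^10 ≡ 1 (mod 11)
We can reduce the exponent: 33 mod 10 = 3
So 9^33 ≡ 9^3 (mod 11)
Computing: 9^3 mod 11 = 3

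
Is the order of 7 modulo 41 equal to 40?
Yes, ord_41(7) = 40.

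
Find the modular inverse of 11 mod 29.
11^(-1) ≡ 8 (mod 29). Verification: 11 × 8 = 88 ≡ 1 (mod 29)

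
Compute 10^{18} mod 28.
8

Using successive squaring:
Binary expansion of 18: 10010
Powers of 10 mod 28 (each is the square of the previous):
  10^1 ≡ 10 (mod 28)
  10^2 ≡ 10² = 100 ≡ 16 (mod 28)
  10^4 ≡ 16² = 256 ≡ 4 (mod 28)
  10^8 ≡ 4² = 16 ≡ 16 (mod 28)
  10^16 ≡ 16² = 256 ≡ 4 (mod 28)
18 = 16 + 2, so 10^18 = 10^16 × 10^2 ≡ 4 × 16 (mod 28)
Multiplying step by step:
  4 × 16 = 64 ≡ 8 (mod 28)
Result: 10^18 ≡ 8 (mod 28)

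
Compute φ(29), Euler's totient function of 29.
28

Prime factorization: 29 = 29
Using the formula φ(n) = n × Π(1 - 1/p) for each prime factor p:
φ(29) = 29 × (1 - 1/29)
φ(29) = 28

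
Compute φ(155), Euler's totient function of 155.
120

Prime factorization: 155 = 5 × 31
Using the formula φ(n) = n × Π(1 - 1/p) for each prime factor p:
φ(155) = 155 × (1 - 1/5) × (1 - 1/31)
φ(155) = 120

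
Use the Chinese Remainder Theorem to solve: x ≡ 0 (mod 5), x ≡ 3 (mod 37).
40

Using the Chinese Remainder Theorem:
M = product of moduli = 185
For equation 1: M_1 = 37, 37 ≡ 2 (mod 5), inverse of 37 mod 5 is 3 (check: 2 × 3 = 6 ≡ 1 (mod 5))
For equation 2: M_2 = 5, 5 ≡ 5 (mod 37), inverse of 5 mod 37 is 15 (check: 5 × 15 = 75 ≡ 1 (mod 37))
Combine: x ≡ Σ r_i×M_i×(M_i⁻¹ mod m_i) = 0×37×3 + 3×5×15 = 0 + 225 = 225
225 mod 185 = 40
x ≡ 40 (mod 185)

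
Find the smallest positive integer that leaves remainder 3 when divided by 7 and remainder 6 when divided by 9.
M = 7 × 9 = 63. M₁ = 9, y₁ ≡ 4 (mod 7). M₂ = 7, y₂ ≡ 4 (mod 9). y = 3×9×4 + 6×7×4 ≡ 24 (mod 63). The smallest positive such number is 24.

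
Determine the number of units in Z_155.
120

Prime factorization: 155 = 5 × 31
Using the formula φ(n) = n × Π(1 - 1/p) for each prime factor p:
φ(155) = 155 × (1 - 1/5) × (1 - 1/31)
φ(155) = 120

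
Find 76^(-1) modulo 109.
33

Using Extended Euclidean Algorithm:
gcd(76, 109) = 1
Bezout coefficients: 76 × 33 + 109 × -23 = 1
So 76 × 33 ≡ 1 (mod 109)
The inverse is 33 mod 109 = 33
Verification: 76 × 33 = 2508 = 23 × 109 + 1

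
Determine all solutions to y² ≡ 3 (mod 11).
The square roots of 3 mod 11 are 5 and 6. Verify: 5² = 25 ≡ 3 (mod 11)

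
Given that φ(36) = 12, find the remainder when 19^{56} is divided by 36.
By Euler: 19^{12} ≡ 1 (mod 36) since gcd(19, 36) = 1. 56 = 4×12 + 8. So 19^{56} ≡ 19^{8} ≡ 1 (mod 36)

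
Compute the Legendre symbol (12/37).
(12/37) = 12^{18} mod 37 = 1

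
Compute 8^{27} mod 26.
18

Using successive squaring:
Binary expansion of 27: 11011
Powers of 8 mod 26 (each is the square of the previous):
  8^1 ≡ 8 (mod 26)
  8^2 ≡ 8² = 64 ≡ 12 (mod 26)
  8^4 ≡ 12² = 144 ≡ 14 (mod 26)
  8^8 ≡ 14² = 196 ≡ 14 (mod 26)
  8^16 ≡ 14² = 196 ≡ 14 (mod 26)
27 = 16 + 8 + 2 + 1, so 8^27 = 8^16 × 8^8 × 8^2 × 8^1 ≡ 14 × 14 × 12 × 8 (mod 26)
Multiplying step by step:
  14 × 14 = 196 ≡ 14 (mod 26)
  14 × 12 = 168 ≡ 12 (mod 26)
  12 × 8 = 96 ≡ 18 (mod 26)
Result: 8^27 ≡ 18 (mod 26)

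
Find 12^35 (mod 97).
Using repeated squaring. 35 = 32 + 2 + 1 (binary 100011). Repeated squaring mod 97: 12^1 ≡ 12; 12^2 ≡ 12² = 144 ≡ 47; 12^4 ≡ 47² = 2209 ≡ 75; 12^8 ≡ 75² = 5625 ≡ 96; 12^16 ≡ 96² = 9216 ≡ 1; 12^32 ≡ 1² = 1 ≡ 1. Multiply: 12^35 = 12^32 × 12^2 × 12^1 ≡ 1 × 47 × 12 (mod 97): 1 × 47 = 47 ≡ 47; 47 × 12 = 564 ≡ 79. So 12^35 ≡ 79 (mod 97).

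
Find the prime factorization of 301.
7 × 43

Divide by primes starting from smallest:
301 ÷ 7 = 43
43 ÷ 43 = 1

301 = 7 × 43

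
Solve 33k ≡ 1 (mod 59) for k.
34

Using Extended Euclidean Algorithm:
gcd(33, 59) = 1
Bezout coefficients: 33 × -25 + 59 × 14 = 1
So 33 × -25 ≡ 1 (mod 59)
The inverse is -25 mod 59 = 34
Verification: 33 × 34 = 1122 = 19 × 59 + 1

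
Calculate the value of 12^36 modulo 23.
Using Fermat: 12^{22} ≡ 1 (mod 23). 36 ≡ 14 (mod 22). So 12^{36} ≡ 12^{14} ≡ 3 (mod 23)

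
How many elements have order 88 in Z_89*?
Number of primitive roots mod 89 = φ(88) = 40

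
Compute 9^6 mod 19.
6 = 4 + 2 (binary 110). Repeated squaring mod 19: 9^1 ≡ 9; 9^2 ≡ 9² = 81 ≡ 5; 9^4 ≡ 5² = 25 ≡ 6. Multiply: 9^6 = 9^4 × 9^2 ≡ 6 × 5 (mod 19): 6 × 5 = 30 ≡ 11. So 9^6 ≡ 11 (mod 19).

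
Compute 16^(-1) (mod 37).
16^(-1) ≡ 7 (mod 37). Verification: 16 × 7 = 112 ≡ 1 (mod 37)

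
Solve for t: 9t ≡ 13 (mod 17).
9

Since gcd(9, 17) = 1 divides 13, a solution exists.
Multiply both sides by the inverse of 9 mod 17:
  9^(-1) mod 17 = 2
  x ≡ 2 × 13 ≡ 26 ≡ 9 (mod 17)
Verification: 9 × 9 = 81 = 4 × 17 + 13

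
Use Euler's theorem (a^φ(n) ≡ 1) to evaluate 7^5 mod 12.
By Euler: 7^{4} ≡ 1 (mod 12) since gcd(7, 12) = 1. 5 = 1×4 + 1. So 7^{5} ≡ 7^{1} ≡ 7 (mod 12)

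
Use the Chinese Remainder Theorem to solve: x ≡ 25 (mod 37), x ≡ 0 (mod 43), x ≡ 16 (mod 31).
6278

Using the Chinese Remainder Theorem:
M = product of moduli = 49321
For equation 1: M_1 = 1333, 1333 ≡ 1 (mod 37), inverse of 1333 mod 37 is 1 (check: 1 × 1 = 1 ≡ 1 (mod 37))
For equation 2: M_2 = 1147, 1147 ≡ 29 (mod 43), inverse of 1147 mod 43 is 3 (check: 29 × 3 = 87 ≡ 1 (mod 43))
For equation 3: M_3 = 1591, 1591 ≡ 10 (mod 31), inverse of 1591 mod 31 is 28 (check: 10 × 28 = 280 ≡ 1 (mod 31))
Combine: x ≡ Σ r_i×M_i×(M_i⁻¹ mod m_i) = 25×1333×1 + 0×1147×3 + 16×1591×28 = 33325 + 0 + 712768 = 746093
746093 mod 49321 = 6278
x ≡ 6278 (mod 49321)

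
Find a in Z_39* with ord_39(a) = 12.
32 has order 12 mod 39 since 32^{12} ≡ 1 (mod 39) and no smaller power works.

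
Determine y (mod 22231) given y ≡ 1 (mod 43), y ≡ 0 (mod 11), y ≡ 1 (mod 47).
8085

Using the Chinese Remainder Theorem:
M = product of moduli = 22231
For equation 1: M_1 = 517, 517 ≡ 1 (mod 43), inverse of 517 mod 43 is 1 (check: 1 × 1 = 1 ≡ 1 (mod 43))
For equation 2: M_2 = 2021, 2021 ≡ 8 (mod 11), inverse of 2021 mod 11 is 7 (check: 8 × 7 = 56 ≡ 1 (mod 11))
For equation 3: M_3 = 473, 473 ≡ 3 (mod 47), inverse of 473 mod 47 is 16 (check: 3 × 16 = 48 ≡ 1 (mod 47))
Combine: y ≡ Σ r_i×M_i×(M_i⁻¹ mod m_i) = 1×517×1 + 0×2021×7 + 1×473×16 = 517 + 0 + 7568 = 8085
8085 mod 22231 = 8085
y ≡ 8085 (mod 22231)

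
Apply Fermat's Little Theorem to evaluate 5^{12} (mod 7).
1

By Fermat's Little Theorem, a^(p-1) ≡ 1 (mod p) for prime p and gcd(a, p) = 1
Here p = 7, so 5^6 ≡ 1 (mod 7)
We can reduce the exponent: 12 mod 6 = 0
So 5^12 ≡ 5^0 (mod 7)
Computing: 5^0 mod 7 = 1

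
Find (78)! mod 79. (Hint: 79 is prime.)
By Wilson's theorem, (78)! ≡ -1 ≡ 78 (mod 79)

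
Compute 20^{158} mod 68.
36

Using successive squaring:
Binary expansion of 158: 10011110
Powers of 20 mod 68 (each is the square of the previous):
  20^1 ≡ 20 (mod 68)
  20^2 ≡ 20² = 400 ≡ 60 (mod 68)
  20^4 ≡ 60² = 3600 ≡ 64 (mod 68)
  20^8 ≡ 64² = 4096 ≡ 16 (mod 68)
  20^16 ≡ 16² = 256 ≡ 52 (mod 68)
  20^32 ≡ 52² = 2704 ≡ 52 (mod 68)
  20^64 ≡ 52² = 2704 ≡ 52 (mod 68)
  20^128 ≡ 52² = 2704 ≡ 52 (mod 68)
158 = 128 + 16 + 8 + 4 + 2, so 20^158 = 20^128 × 20^16 × 20^8 × 20^4 × 20^2 ≡ 52 × 52 × 16 × 64 × 60 (mod 68)
Multiplying step by step:
  52 × 52 = 2704 ≡ 52 (mod 68)
  52 × 16 = 832 ≡ 16 (mod 68)
  16 × 64 = 1024 ≡ 4 (mod 68)
  4 × 60 = 240 ≡ 36 (mod 68)
Result: 20^158 ≡ 36 (mod 68)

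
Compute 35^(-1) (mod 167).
35^(-1) ≡ 105 (mod 167). Verification: 35 × 105 = 3675 ≡ 1 (mod 167)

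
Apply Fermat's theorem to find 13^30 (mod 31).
By Fermat's Little Theorem, 13^{30} ≡ 1 (mod 31) since 31 is prime and gcd(13, 31) = 1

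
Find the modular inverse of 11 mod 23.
11^(-1) ≡ 21 (mod 23). Verification: 11 × 21 = 231 ≡ 1 (mod 23)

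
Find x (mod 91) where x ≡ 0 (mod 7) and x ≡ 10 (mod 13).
M = 7 × 13 = 91. M₁ = 13, y₁ ≡ 6 (mod 7). M₂ = 7, y₂ ≡ 2 (mod 13). x = 0×13×6 + 10×7×2 ≡ 49 (mod 91)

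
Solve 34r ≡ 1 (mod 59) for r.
34^(-1) ≡ 33 (mod 59). Verification: 34 × 33 = 1122 ≡ 1 (mod 59)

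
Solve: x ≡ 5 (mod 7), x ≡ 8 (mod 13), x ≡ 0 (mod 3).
M = 7 × 13 × 3 = 273. M₁ = 39, y₁ ≡ 2 (mod 7). M₂ = 21, y₂ ≡ 5 (mod 13). M₃ = 91, y₃ ≡ 1 (mod 3). x = 5×39×2 + 8×21×5 + 0×91×1 ≡ 138 (mod 273)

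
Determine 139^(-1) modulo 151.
139^(-1) ≡ 88 (mod 151). Verification: 139 × 88 = 12232 ≡ 1 (mod 151)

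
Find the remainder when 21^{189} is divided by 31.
By Fermat: 21^{30} ≡ 1 (mod 31). 189 = 6×30 + 9. So 21^{189} ≡ 21^{9} ≡ 15 (mod 31)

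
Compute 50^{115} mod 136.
16

Using successive squaring:
Binary expansion of 115: 1110011
Powers of 50 mod 136 (each is the square of the previous):
  50^1 ≡ 50 (mod 136)
  50^2 ≡ 50² = 2500 ≡ 52 (mod 136)
  50^4 ≡ 52² = 2704 ≡ 120 (mod 136)
  50^8 ≡ 120² = 14400 ≡ 120 (mod 136)
  50^16 ≡ 120² = 14400 ≡ 120 (mod 136)
  50^32 ≡ 120² = 14400 ≡ 120 (mod 136)
  50^64 ≡ 120² = 14400 ≡ 120 (mod 136)
115 = 64 + 32 + 16 + 2 + 1, so 50^115 = 50^64 × 50^32 × 50^16 × 50^2 × 50^1 ≡ 120 × 120 × 120 × 52 × 50 (mod 136)
Multiplying step by step:
  120 × 120 = 14400 ≡ 120 (mod 136)
  120 × 120 = 14400 ≡ 120 (mod 136)
  120 × 52 = 6240 ≡ 120 (mod 136)
  120 × 50 = 6000 ≡ 16 (mod 136)
Result: 50^115 ≡ 16 (mod 136)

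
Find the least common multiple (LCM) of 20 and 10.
20

First find GCD(20, 10) using the Euclidean algorithm:
20 = 2 × 10 + 0
GCD(20, 10) = 10

LCM formula: LCM(a, b) = (a × b) / GCD(a, b)
LCM(20, 10) = (20 × 10) / 10
LCM(20, 10) = 200 / 10
LCM(20, 10) = 20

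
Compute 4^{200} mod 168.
16

Using successive squaring:
Binary expansion of 200: 11001000
Powers of 4 mod 168 (each is the square of the previous):
  4^1 ≡ 4 (mod 168)
  4^2 ≡ 4² = 16 ≡ 16 (mod 168)
  4^4 ≡ 16² = 256 ≡ 88 (mod 168)
  4^8 ≡ 88² = 7744 ≡ 16 (mod 168)
  4^16 ≡ 16² = 256 ≡ 88 (mod 168)
  4^32 ≡ 88² = 7744 ≡ 16 (mod 168)
  4^64 ≡ 16² = 256 ≡ 88 (mod 168)
  4^128 ≡ 88² = 7744 ≡ 16 (mod 168)
200 = 128 + 64 + 8, so 4^200 = 4^128 × 4^64 × 4^8 ≡ 16 × 88 × 16 (mod 168)
Multiplying step by step:
  16 × 88 = 1408 ≡ 64 (mod 168)
  64 × 16 = 1024 ≡ 16 (mod 168)
Result: 4^200 ≡ 16 (mod 168)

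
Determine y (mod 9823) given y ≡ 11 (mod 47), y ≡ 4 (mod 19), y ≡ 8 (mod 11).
5134

Using the Chinese Remainder Theorem:
M = product of moduli = 9823
For equation 1: M_1 = 209, 209 ≡ 21 (mod 47), inverse of 209 mod 47 is 9 (check: 21 × 9 = 189 ≡ 1 (mod 47))
For equation 2: M_2 = 517, 517 ≡ 4 (mod 19), inverse of 517 mod 19 is 5 (check: 4 × 5 = 20 ≡ 1 (mod 19))
For equation 3: M_3 = 893, 893 ≡ 2 (mod 11), inverse of 893 mod 11 is 6 (check: 2 × 6 = 12 ≡ 1 (mod 11))
Combine: y ≡ Σ r_i×M_i×(M_i⁻¹ mod m_i) = 11×209×9 + 4×517×5 + 8×893×6 = 20691 + 10340 + 42864 = 73895
73895 mod 9823 = 5134
y ≡ 5134 (mod 9823)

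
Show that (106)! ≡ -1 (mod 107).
(106)! mod 107 = 106. Since this equals -1 (mod 107), Wilson confirms 107 is prime.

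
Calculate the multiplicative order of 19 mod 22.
Powers of 19 mod 22: 19^1≡19, 19^2≡9, 19^3≡17, 19^4≡15, 19^5≡21, 19^6≡3, 19^7≡13, 19^8≡5, 19^9≡7, 19^10≡1. Order = 10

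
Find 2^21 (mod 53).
Using repeated squaring. 21 = 16 + 4 + 1 (binary 10101). Repeated squaring mod 53: 2^1 ≡ 2; 2^2 ≡ 2² = 4 ≡ 4; 2^4 ≡ 4² = 16 ≡ 16; 2^8 ≡ 16² = 256 ≡ 44; 2^16 ≡ 44² = 1936 ≡ 28. Multiply: 2^21 = 2^16 × 2^4 × 2^1 ≡ 28 × 16 × 2 (mod 53): 28 × 16 = 448 ≡ 24; 24 × 2 = 48 ≡ 48. So 2^21 ≡ 48 (mod 53).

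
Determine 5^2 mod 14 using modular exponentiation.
2 = 2 (binary 10). Repeated squaring mod 14: 5^1 ≡ 5; 5^2 ≡ 5² = 25 ≡ 11. So 5^2 ≡ 11 (mod 14).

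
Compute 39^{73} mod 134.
19

Using successive squaring:
Binary expansion of 73: 1001001
Powers of 39 mod 134 (each is the square of the previous):
  39^1 ≡ 39 (mod 134)
  39^2 ≡ 39² = 1521 ≡ 47 (mod 134)
  39^4 ≡ 47² = 2209 ≡ 65 (mod 134)
  39^8 ≡ 65² = 4225 ≡ 71 (mod 134)
  39^16 ≡ 71² = 5041 ≡ 83 (mod 134)
  39^32 ≡ 83² = 6889 ≡ 55 (mod 134)
  39^64 ≡ 55² = 3025 ≡ 77 (mod 134)
73 = 64 + 8 + 1, so 39^73 = 39^64 × 39^8 × 39^1 ≡ 77 × 71 × 39 (mod 134)
Multiplying step by step:
  77 × 71 = 5467 ≡ 107 (mod 134)
  107 × 39 = 4173 ≡ 19 (mod 134)
Result: 39^73 ≡ 19 (mod 134)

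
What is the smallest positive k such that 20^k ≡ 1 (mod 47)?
Powers of 20 mod 47: 20^1≡20, 20^2≡24, 20^3≡10, 20^4≡12, 20^5≡5, 20^6≡6, 20^7≡26, 20^8≡3, 20^9≡13, 20^10≡25, 20^11≡30, 20^12≡36, 20^13≡15, 20^14≡18, 20^15≡31, 20^16≡9, 20^17≡39, 20^18≡28, 20^19≡43, 20^20≡14, 20^21≡45, 20^22≡7, 20^23≡46, 20^24≡27, 20^25≡23, 20^26≡37, 20^27≡35, 20^28≡42, 20^29≡41, 20^30≡21, 20^31≡44, 20^32≡34, 20^33≡22, 20^34≡17, 20^35≡11, 20^36≡32, 20^37≡29, 20^38≡16, 20^39≡38, 20^40≡8, 20^41≡19, 20^42≡4, 20^43≡33, 20^44≡2, 20^45≡40, 20^46≡1. Order = 46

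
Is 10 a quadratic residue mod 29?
By Euler's criterion: 10^{14} ≡ 28 (mod 29). Since this equals -1 (≡ 28), 10 is not a QR.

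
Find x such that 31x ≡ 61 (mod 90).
31

Since gcd(31, 90) = 1 divides 61, a solution exists.
Multiply both sides by the inverse of 31 mod 90:
  31^(-1) mod 90 = 61
  x ≡ 61 × 61 ≡ 3721 ≡ 31 (mod 90)
Verification: 31 × 31 = 961 = 10 × 90 + 61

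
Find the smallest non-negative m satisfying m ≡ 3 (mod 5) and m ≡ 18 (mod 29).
M = 5 × 29 = 145. M₁ = 29, y₁ ≡ 4 (mod 5). M₂ = 5, y₂ ≡ 6 (mod 29). m = 3×29×4 + 18×5×6 ≡ 18 (mod 145)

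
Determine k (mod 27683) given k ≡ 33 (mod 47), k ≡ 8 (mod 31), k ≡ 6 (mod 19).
19538

Using the Chinese Remainder Theorem:
M = product of moduli = 27683
For equation 1: M_1 = 589, 589 ≡ 25 (mod 47), inverse of 589 mod 47 is 32 (check: 25 × 32 = 800 ≡ 1 (mod 47))
For equation 2: M_2 = 893, 893 ≡ 25 (mod 31), inverse of 893 mod 31 is 5 (check: 25 × 5 = 125 ≡ 1 (mod 31))
For equation 3: M_3 = 1457, 1457 ≡ 13 (mod 19), inverse of 1457 mod 19 is 3 (check: 13 × 3 = 39 ≡ 1 (mod 19))
Combine: k ≡ Σ r_i×M_i×(M_i⁻¹ mod m_i) = 33×589×32 + 8×893×5 + 6×1457×3 = 621984 + 35720 + 26226 = 683930
683930 mod 27683 = 19538
k ≡ 19538 (mod 27683)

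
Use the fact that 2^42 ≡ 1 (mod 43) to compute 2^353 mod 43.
By Fermat: 2^{42} ≡ 1 (mod 43). 353 = 8×42 + 17. So 2^{353} ≡ 2^{17} ≡ 8 (mod 43)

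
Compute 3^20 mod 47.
Using repeated squaring. 20 = 16 + 4 (binary 10100). Repeated squaring mod 47: 3^1 ≡ 3; 3^2 ≡ 3² = 9 ≡ 9; 3^4 ≡ 9² = 81 ≡ 34; 3^8 ≡ 34² = 1156 ≡ 28; 3^16 ≡ 28² = 784 ≡ 32. Multiply: 3^20 = 3^16 × 3^4 ≡ 32 × 34 (mod 47): 32 × 34 = 1088 ≡ 7. So 3^20 ≡ 7 (mod 47).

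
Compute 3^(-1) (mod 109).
73

Using Extended Euclidean Algorithm:
gcd(3, 109) = 1
Bezout coefficients: 3 × -36 + 109 × 1 = 1
So 3 × -36 ≡ 1 (mod 109)
The inverse is -36 mod 109 = 73
Verification: 3 × 73 = 219 = 2 × 109 + 1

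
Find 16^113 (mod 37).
Using Fermat: 16^{36} ≡ 1 (mod 37). 113 ≡ 5 (mod 36). So 16^{113} ≡ 16^{5} ≡ 33 (mod 37)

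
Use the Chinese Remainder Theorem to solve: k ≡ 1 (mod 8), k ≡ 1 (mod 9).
M = 8 × 9 = 72. M₁ = 9, y₁ ≡ 1 (mod 8). M₂ = 8, y₂ ≡ 8 (mod 9). k = 1×9×1 + 1×8×8 ≡ 1 (mod 72)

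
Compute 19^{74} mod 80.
41

Using successive squaring:
Binary expansion of 74: 1001010
Powers of 19 mod 80 (each is the square of the previous):
  19^1 ≡ 19 (mod 80)
  19^2 ≡ 19² = 361 ≡ 41 (mod 80)
  19^4 ≡ 41² = 1681 ≡ 1 (mod 80)
  19^8 ≡ 1² = 1 ≡ 1 (mod 80)
  19^16 ≡ 1² = 1 ≡ 1 (mod 80)
  19^32 ≡ 1² = 1 ≡ 1 (mod 80)
  19^64 ≡ 1² = 1 ≡ 1 (mod 80)
74 = 64 + 8 + 2, so 19^74 = 19^64 × 19^8 × 19^2 ≡ 1 × 1 × 41 (mod 80)
Multiplying step by step:
  1 × 1 = 1 ≡ 1 (mod 80)
  1 × 41 = 41 ≡ 41 (mod 80)
Result: 19^74 ≡ 41 (mod 80)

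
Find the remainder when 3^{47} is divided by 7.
By Fermat: 3^{6} ≡ 1 (mod 7). 47 = 7×6 + 5. So 3^{47} ≡ 3^{5} ≡ 5 (mod 7)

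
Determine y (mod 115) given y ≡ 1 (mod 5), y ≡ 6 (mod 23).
6

Using the Chinese Remainder Theorem:
M = product of moduli = 115
For equation 1: M_1 = 23, 23 ≡ 3 (mod 5), inverse of 23 mod 5 is 2 (check: 3 × 2 = 6 ≡ 1 (mod 5))
For equation 2: M_2 = 5, 5 ≡ 5 (mod 23), inverse of 5 mod 23 is 14 (check: 5 × 14 = 70 ≡ 1 (mod 23))
Combine: y ≡ Σ r_i×M_i×(M_i⁻¹ mod m_i) = 1×23×2 + 6×5×14 = 46 + 420 = 466
466 mod 115 = 6
y ≡ 6 (mod 115)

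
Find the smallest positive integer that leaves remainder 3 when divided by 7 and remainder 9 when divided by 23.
M = 7 × 23 = 161. M₁ = 23, y₁ ≡ 4 (mod 7). M₂ = 7, y₂ ≡ 10 (mod 23). y = 3×23×4 + 9×7×10 ≡ 101 (mod 161). The smallest positive such number is 101.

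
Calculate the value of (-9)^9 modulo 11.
(-9) ≡ 2 (mod 11). 9 = 8 + 1 (binary 1001). Repeated squaring mod 11: 2^1 ≡ 2; 2^2 ≡ 2² = 4 ≡ 4; 2^4 ≡ 4² = 16 ≡ 5; 2^8 ≡ 5² = 25 ≡ 3. Multiply: (-9)^9 ≡ 2^8 × 2^1 ≡ 3 × 2 (mod 11): 3 × 2 = 6 ≡ 6. So (-9)^9 ≡ 6 (mod 11).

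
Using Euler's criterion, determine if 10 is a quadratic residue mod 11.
By Euler's criterion: 10^{5} ≡ 10 (mod 11). Since this equals -1 (≡ 10), 10 is not a QR.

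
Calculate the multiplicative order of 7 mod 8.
Powers of 7 mod 8: 7^1≡7, 7^2≡1. Order = 2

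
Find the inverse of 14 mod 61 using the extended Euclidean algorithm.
Extended GCD: 14(-13) + 61(3) = 1. So 14^(-1) ≡ 48 ≡ 48 (mod 61). Verify: 14 × 48 = 672 ≡ 1 (mod 61)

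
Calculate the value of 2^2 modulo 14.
2 = 2 (binary 10). Repeated squaring mod 14: 2^1 ≡ 2; 2^2 ≡ 2² = 4 ≡ 4. So 2^2 ≡ 4 (mod 14).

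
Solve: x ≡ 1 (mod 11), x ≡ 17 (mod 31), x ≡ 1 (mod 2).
M = 11 × 31 × 2 = 682. M₁ = 62, y₁ ≡ 8 (mod 11). M₂ = 22, y₂ ≡ 24 (mod 31). M₃ = 341, y₃ ≡ 1 (mod 2). x = 1×62×8 + 17×22×24 + 1×341×1 ≡ 265 (mod 682)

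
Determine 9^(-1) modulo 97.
9^(-1) ≡ 54 (mod 97). Verification: 9 × 54 = 486 ≡ 1 (mod 97)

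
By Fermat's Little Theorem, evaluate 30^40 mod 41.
By Fermat's Little Theorem, 30^{40} ≡ 1 (mod 41) since 41 is prime and gcd(30, 41) = 1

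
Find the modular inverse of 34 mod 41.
34^(-1) ≡ 35 (mod 41). Verification: 34 × 35 = 1190 ≡ 1 (mod 41)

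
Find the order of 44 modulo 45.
Powers of 44 mod 45: 44^1≡44, 44^2≡1. Order = 2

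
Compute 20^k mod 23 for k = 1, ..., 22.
g^1, g^2, ..., g^{22} mod 23: {20, 9, 19, 12, 10, 16, 21, 6, 5, 8, 22, 3, 14, 4, 11, 13, 7, 2, 17, 18, 15, 1}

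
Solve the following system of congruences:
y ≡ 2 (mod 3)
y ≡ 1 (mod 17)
35

Using the Chinese Remainder Theorem:
M = product of moduli = 51
For equation 1: M_1 = 17, 17 ≡ 2 (mod 3), inverse of 17 mod 3 is 2 (check: 2 × 2 = 4 ≡ 1 (mod 3))
For equation 2: M_2 = 3, 3 ≡ 3 (mod 17), inverse of 3 mod 17 is 6 (check: 3 × 6 = 18 ≡ 1 (mod 17))
Combine: y ≡ Σ r_i×M_i×(M_i⁻¹ mod m_i) = 2×17×2 + 1×3×6 = 68 + 18 = 86
86 mod 51 = 35
y ≡ 35 (mod 51)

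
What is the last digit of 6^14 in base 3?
Using repeated squaring. 6 ≡ 0 (mod 3). 14 = 8 + 4 + 2 (binary 1110). Repeated squaring mod 3: 0^1 ≡ 0; 0^2 ≡ 0² = 0 ≡ 0; 0^4 ≡ 0² = 0 ≡ 0; 0^8 ≡ 0² = 0 ≡ 0. Multiply: 6^14 ≡ 0^8 × 0^4 × 0^2 ≡ 0 × 0 × 0 (mod 3): 0 × 0 = 0 ≡ 0; 0 × 0 = 0 ≡ 0. So 6^14 ≡ 0 (mod 3).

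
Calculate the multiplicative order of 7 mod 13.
Powers of 7 mod 13: 7^1≡7, 7^2≡10, 7^3≡5, 7^4≡9, 7^5≡11, 7^6≡12, 7^7≡6, 7^8≡3, 7^9≡8, 7^10≡4, 7^11≡2, 7^12≡1. Order = 12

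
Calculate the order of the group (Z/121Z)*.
110

Prime factorization: 121 = 11^2
Using the formula φ(n) = n × Π(1 - 1/p) for each prime factor p:
φ(121) = 121 × (1 - 1/11)
φ(121) = 110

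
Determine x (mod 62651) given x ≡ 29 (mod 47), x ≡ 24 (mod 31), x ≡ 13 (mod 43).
30156

Using the Chinese Remainder Theorem:
M = product of moduli = 62651
For equation 1: M_1 = 1333, 1333 ≡ 17 (mod 47), inverse of 1333 mod 47 is 36 (check: 17 × 36 = 612 ≡ 1 (mod 47))
For equation 2: M_2 = 2021, 2021 ≡ 6 (mod 31), inverse of 2021 mod 31 is 26 (check: 6 × 26 = 156 ≡ 1 (mod 31))
For equation 3: M_3 = 1457, 1457 ≡ 38 (mod 43), inverse of 1457 mod 43 is 17 (check: 38 × 17 = 646 ≡ 1 (mod 43))
Combine: x ≡ Σ r_i×M_i×(M_i⁻¹ mod m_i) = 29×1333×36 + 24×2021×26 + 13×1457×17 = 1391652 + 1261104 + 321997 = 2974753
2974753 mod 62651 = 30156
x ≡ 30156 (mod 62651)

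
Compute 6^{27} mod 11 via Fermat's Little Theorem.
8

By Fermat's Little Theorem, a^(p-1) ≡ 1 (mod p) for prime p and gcd(a, p) = 1
Here p = 11, so 6^10 ≡ 1 (mod 11)
We can reduce the exponent: 27 mod 10 = 7
So 6^27 ≡ 6^7 (mod 11)
Computing: 6^7 mod 11 = 8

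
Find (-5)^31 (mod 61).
Using repeated squaring. (-5) ≡ 56 (mod 61). 31 = 16 + 8 + 4 + 2 + 1 (binary 11111). Repeated squaring mod 61: 56^1 ≡ 56; 56^2 ≡ 56² = 3136 ≡ 25; 56^4 ≡ 25² = 625 ≡ 15; 56^8 ≡ 15² = 225 ≡ 42; 56^16 ≡ 42² = 1764 ≡ 56. Multiply: (-5)^31 ≡ 56^16 × 56^8 × 56^4 × 56^2 × 56^1 ≡ 56 × 42 × 15 × 25 × 56 (mod 61): 56 × 42 = 2352 ≡ 34; 34 × 15 = 510 ≡ 22; 22 × 25 = 550 ≡ 1; 1 × 56 = 56 ≡ 56. So (-5)^31 ≡ 56 (mod 61).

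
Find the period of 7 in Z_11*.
Powers of 7 mod 11: 7^1≡7, 7^2≡5, 7^3≡2, 7^4≡3, 7^5≡10, 7^6≡4, 7^7≡6, 7^8≡9, 7^9≡8, 7^10≡1. Order = 10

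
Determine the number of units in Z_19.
18

Prime factorization: 19 = 19
Using the formula φ(n) = n × Π(1 - 1/p) for each prime factor p:
φ(19) = 19 × (1 - 1/19)
φ(19) = 18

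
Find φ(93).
60

Prime factorization: 93 = 3 × 31
Using the formula φ(n) = n × Π(1 - 1/p) for each prime factor p:
φ(93) = 93 × (1 - 1/3) × (1 - 1/31)
φ(93) = 60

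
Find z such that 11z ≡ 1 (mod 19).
11^(-1) ≡ 7 (mod 19). Verification: 11 × 7 = 77 ≡ 1 (mod 19)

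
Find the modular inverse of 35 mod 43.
35^(-1) ≡ 16 (mod 43). Verification: 35 × 16 = 560 ≡ 1 (mod 43)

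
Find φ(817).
756

Prime factorization: 817 = 19 × 43
Using the formula φ(n) = n × Π(1 - 1/p) for each prime factor p:
φ(817) = 817 × (1 - 1/19) × (1 - 1/43)
φ(817) = 756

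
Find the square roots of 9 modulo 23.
The square roots of 9 mod 23 are 3 and 20. Verify: 3² = 9 ≡ 9 (mod 23)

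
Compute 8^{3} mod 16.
0

Using successive squaring:
Binary expansion of 3: 11
Powers of 8 mod 16 (each is the square of the previous):
  8^1 ≡ 8 (mod 16)
  8^2 ≡ 8² = 64 ≡ 0 (mod 16)
3 = 2 + 1, so 8^3 = 8^2 × 8^1 ≡ 0 × 8 (mod 16)
Multiplying step by step:
  0 × 8 = 0 ≡ 0 (mod 16)
Result: 8^3 ≡ 0 (mod 16)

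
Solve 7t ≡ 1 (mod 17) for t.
5

Using Extended Euclidean Algorithm:
gcd(7, 17) = 1
Bezout coefficients: 7 × 5 + 17 × -2 = 1
So 7 × 5 ≡ 1 (mod 17)
The inverse is 5 mod 17 = 5
Verification: 7 × 5 = 35 = 2 × 17 + 1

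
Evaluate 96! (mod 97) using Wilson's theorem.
By Wilson's theorem, (96)! ≡ -1 ≡ 96 (mod 97)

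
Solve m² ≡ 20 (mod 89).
The square roots of 20 mod 89 are 51 and 38. Verify: 51² = 2601 ≡ 20 (mod 89)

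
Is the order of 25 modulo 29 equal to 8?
No, the actual order is 7, not 8.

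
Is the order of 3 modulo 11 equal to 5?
Yes, ord_11(3) = 5.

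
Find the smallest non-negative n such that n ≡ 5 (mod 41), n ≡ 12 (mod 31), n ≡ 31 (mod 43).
34732

Using the Chinese Remainder Theorem:
M = product of moduli = 54653
For equation 1: M_1 = 1333, 1333 ≡ 21 (mod 41), inverse of 1333 mod 41 is 2 (check: 21 × 2 = 42 ≡ 1 (mod 41))
For equation 2: M_2 = 1763, 1763 ≡ 27 (mod 31), inverse of 1763 mod 31 is 23 (check: 27 × 23 = 621 ≡ 1 (mod 31))
For equation 3: M_3 = 1271, 1271 ≡ 24 (mod 43), inverse of 1271 mod 43 is 9 (check: 24 × 9 = 216 ≡ 1 (mod 43))
Combine: n ≡ Σ r_i×M_i×(M_i⁻¹ mod m_i) = 5×1333×2 + 12×1763×23 + 31×1271×9 = 13330 + 486588 + 354609 = 854527
854527 mod 54653 = 34732
n ≡ 34732 (mod 54653)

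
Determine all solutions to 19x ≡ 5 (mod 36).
23

Since gcd(19, 36) = 1 divides 5, a solution exists.
Multiply both sides by the inverse of 19 mod 36:
  19^(-1) mod 36 = 19
  x ≡ 19 × 5 ≡ 95 ≡ 23 (mod 36)
Verification: 19 × 23 = 437 = 12 × 36 + 5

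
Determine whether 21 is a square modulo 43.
By Euler's criterion: 21^{21} ≡ 1 (mod 43). Since this equals 1, 21 is a QR.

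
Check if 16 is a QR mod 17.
By Euler's criterion: 16^{8} ≡ 1 (mod 17). Since this equals 1, 16 is a QR.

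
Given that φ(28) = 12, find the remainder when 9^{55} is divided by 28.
By Euler: 9^{12} ≡ 1 (mod 28) since gcd(9, 28) = 1. 55 = 4×12 + 7. So 9^{55} ≡ 9^{7} ≡ 9 (mod 28)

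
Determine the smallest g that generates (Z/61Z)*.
2

A primitive root g modulo p has order p-1 = 60
Prime divisors of 60: [2, 3, 5]
g is a primitive root iff g^(60/q) ≢ 1 (mod 61) for each prime divisor q
Testing small values:
  g = 2: 2^30 ≡ 60, 2^20 ≡ 47, 2^12 ≡ 9 (mod 61) → none is 1, primitive root!
The smallest primitive root is 2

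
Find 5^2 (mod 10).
2 = 2 (binary 10). Repeated squaring mod 10: 5^1 ≡ 5; 5^2 ≡ 5² = 25 ≡ 5. So 5^2 ≡ 5 (mod 10).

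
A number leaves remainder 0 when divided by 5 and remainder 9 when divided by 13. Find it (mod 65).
M = 5 × 13 = 65. M₁ = 13, y₁ ≡ 2 (mod 5). M₂ = 5, y₂ ≡ 8 (mod 13). k = 0×13×2 + 9×5×8 ≡ 35 (mod 65)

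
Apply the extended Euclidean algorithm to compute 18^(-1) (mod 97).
Extended GCD: 18(27) + 97(-5) = 1. So 18^(-1) ≡ 27 ≡ 27 (mod 97). Verify: 18 × 27 = 486 ≡ 1 (mod 97)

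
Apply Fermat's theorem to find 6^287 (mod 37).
By Fermat: 6^{36} ≡ 1 (mod 37). 287 = 7×36 + 35. So 6^{287} ≡ 6^{35} ≡ 31 (mod 37)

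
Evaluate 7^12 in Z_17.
Using repeated squaring. 12 = 8 + 4 (binary 1100). Repeated squaring mod 17: 7^1 ≡ 7; 7^2 ≡ 7² = 49 ≡ 15; 7^4 ≡ 15² = 225 ≡ 4; 7^8 ≡ 4² = 16 ≡ 16. Multiply: 7^12 = 7^8 × 7^4 ≡ 16 × 4 (mod 17): 16 × 4 = 64 ≡ 13. So 7^12 ≡ 13 (mod 17).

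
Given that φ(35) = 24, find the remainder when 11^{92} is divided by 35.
By Euler: 11^{24} ≡ 1 (mod 35) since gcd(11, 35) = 1. 92 = 3×24 + 20. So 11^{92} ≡ 11^{20} ≡ 16 (mod 35)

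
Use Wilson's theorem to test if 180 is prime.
(179)! mod 180 = 0. Since 0 ≢ -1 (mod 180), 180 is not prime.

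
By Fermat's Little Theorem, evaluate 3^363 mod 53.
By Fermat: 3^{52} ≡ 1 (mod 53). 363 ≡ 51 (mod 52). So 3^{363} ≡ 3^{51} ≡ 18 (mod 53)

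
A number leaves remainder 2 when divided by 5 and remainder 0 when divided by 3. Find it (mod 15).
M = 5 × 3 = 15. M₁ = 3, y₁ ≡ 2 (mod 5). M₂ = 5, y₂ ≡ 2 (mod 3). t = 2×3×2 + 0×5×2 ≡ 12 (mod 15)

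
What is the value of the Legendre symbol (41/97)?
(41/97) = 41^{48} mod 97 = -1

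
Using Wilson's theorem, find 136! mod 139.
(138)! = (136)! × (137) × (138) ≡ -1 (mod 139). So (136)! ≡ -1 × [(138)(137)]^(-1) ≡ 69 (mod 139)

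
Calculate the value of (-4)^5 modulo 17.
(-4) ≡ 13 (mod 17). 5 = 4 + 1 (binary 101). Repeated squaring mod 17: 13^1 ≡ 13; 13^2 ≡ 13² = 169 ≡ 16; 13^4 ≡ 16² = 256 ≡ 1. Multiply: (-4)^5 ≡ 13^4 × 13^1 ≡ 1 × 13 (mod 17): 1 × 13 = 13 ≡ 13. So (-4)^5 ≡ 13 (mod 17).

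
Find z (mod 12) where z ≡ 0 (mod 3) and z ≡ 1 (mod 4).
M = 3 × 4 = 12. M₁ = 4, y₁ ≡ 1 (mod 3). M₂ = 3, y₂ ≡ 3 (mod 4). z = 0×4×1 + 1×3×3 ≡ 9 (mod 12)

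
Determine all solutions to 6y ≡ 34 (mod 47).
37

Since gcd(6, 47) = 1 divides 34, a solution exists.
Multiply both sides by the inverse of 6 mod 47:
  6^(-1) mod 47 = 8
  x ≡ 8 × 34 ≡ 272 ≡ 37 (mod 47)
Verification: 6 × 37 = 222 = 4 × 47 + 34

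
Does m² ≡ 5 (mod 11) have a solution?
By Euler's criterion: 5^{5} ≡ 1 (mod 11). Since this equals 1, 5 is a QR.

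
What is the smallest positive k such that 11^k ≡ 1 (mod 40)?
Powers of 11 mod 40: 11^1≡11, 11^2≡1. Order = 2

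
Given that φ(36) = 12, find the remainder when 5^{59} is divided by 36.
By Euler: 5^{12} ≡ 1 (mod 36) since gcd(5, 36) = 1. 59 = 4×12 + 11. So 5^{59} ≡ 5^{11} ≡ 29 (mod 36)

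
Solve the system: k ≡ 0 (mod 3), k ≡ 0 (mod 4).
M = 3 × 4 = 12. M₁ = 4, y₁ ≡ 1 (mod 3). M₂ = 3, y₂ ≡ 3 (mod 4). k = 0×4×1 + 0×3×3 ≡ 0 (mod 12)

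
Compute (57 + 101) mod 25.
8

(57 + 101) = 158
158 mod 25 = 8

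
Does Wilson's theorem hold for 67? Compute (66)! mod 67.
(66)! mod 67 = 66. Since this equals -1 (mod 67), Wilson confirms 67 is prime.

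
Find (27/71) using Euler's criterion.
(27/71) = 27^{35} mod 71 = 1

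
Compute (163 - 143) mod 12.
8

(163 - 143) = 20
20 mod 12 = 8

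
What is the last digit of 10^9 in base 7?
10 ≡ 3 (mod 7). 9 = 8 + 1 (binary 1001). Repeated squaring mod 7: 3^1 ≡ 3; 3^2 ≡ 3² = 9 ≡ 2; 3^4 ≡ 2² = 4 ≡ 4; 3^8 ≡ 4² = 16 ≡ 2. Multiply: 10^9 ≡ 3^8 × 3^1 ≡ 2 × 3 (mod 7): 2 × 3 = 6 ≡ 6. So 10^9 ≡ 6 (mod 7).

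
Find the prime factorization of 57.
3 × 19

Divide by primes starting from smallest:
57 ÷ 3 = 19
19 ÷ 19 = 1

57 = 3 × 19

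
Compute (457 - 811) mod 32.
30

(457 - 811) = -354
-354 mod 32 = 30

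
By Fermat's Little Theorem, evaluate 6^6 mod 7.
By Fermat's Little Theorem, 6^{6} ≡ 1 (mod 7) since 7 is prime and gcd(6, 7) = 1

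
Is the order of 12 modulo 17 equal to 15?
No, the actual order is 16, not 15.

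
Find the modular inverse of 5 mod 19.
5^(-1) ≡ 4 (mod 19). Verification: 5 × 4 = 20 ≡ 1 (mod 19)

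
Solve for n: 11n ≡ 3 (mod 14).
13

Since gcd(11, 14) = 1 divides 3, a solution exists.
Multiply both sides by the inverse of 11 mod 14:
  11^(-1) mod 14 = 9
  x ≡ 9 × 3 ≡ 27 ≡ 13 (mod 14)
Verification: 11 × 13 = 143 = 10 × 14 + 3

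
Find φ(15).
8

Prime factorization: 15 = 3 × 5
Using the formula φ(n) = n × Π(1 - 1/p) for each prime factor p:
φ(15) = 15 × (1 - 1/3) × (1 - 1/5)
φ(15) = 8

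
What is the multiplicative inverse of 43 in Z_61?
44

Using Extended Euclidean Algorithm:
gcd(43, 61) = 1
Bezout coefficients: 43 × -17 + 61 × 12 = 1
So 43 × -17 ≡ 1 (mod 61)
The inverse is -17 mod 61 = 44
Verification: 43 × 44 = 1892 = 31 × 61 + 1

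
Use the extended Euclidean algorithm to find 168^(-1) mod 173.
Extended GCD: 168(69) + 173(-67) = 1. So 168^(-1) ≡ 69 ≡ 69 (mod 173). Verify: 168 × 69 = 11592 ≡ 1 (mod 173)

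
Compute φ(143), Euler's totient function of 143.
120

Prime factorization: 143 = 11 × 13
Using the formula φ(n) = n × Π(1 - 1/p) for each prime factor p:
φ(143) = 143 × (1 - 1/11) × (1 - 1/13)
φ(143) = 120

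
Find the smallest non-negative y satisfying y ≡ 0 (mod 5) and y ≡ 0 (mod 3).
M = 5 × 3 = 15. M₁ = 3, y₁ ≡ 2 (mod 5). M₂ = 5, y₂ ≡ 2 (mod 3). y = 0×3×2 + 0×5×2 ≡ 0 (mod 15)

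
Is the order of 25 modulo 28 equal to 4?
No, the actual order is 3, not 4.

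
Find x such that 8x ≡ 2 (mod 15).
4

Since gcd(8, 15) = 1 divides 2, a solution exists.
Multiply both sides by the inverse of 8 mod 15:
  8^(-1) mod 15 = 2
  x ≡ 2 × 2 ≡ 4 ≡ 4 (mod 15)
Verification: 8 × 4 = 32 = 2 × 15 + 2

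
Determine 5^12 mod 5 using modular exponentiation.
Using repeated squaring. 5 ≡ 0 (mod 5). 12 = 8 + 4 (binary 1100). Repeated squaring mod 5: 0^1 ≡ 0; 0^2 ≡ 0² = 0 ≡ 0; 0^4 ≡ 0² = 0 ≡ 0; 0^8 ≡ 0² = 0 ≡ 0. Multiply: 5^12 ≡ 0^8 × 0^4 ≡ 0 × 0 (mod 5): 0 × 0 = 0 ≡ 0. So 5^12 ≡ 0 (mod 5).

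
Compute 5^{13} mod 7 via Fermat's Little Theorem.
5

By Fermat's Little Theorem, a^(p-1) ≡ 1 (mod p) for prime p and gcd(a, p) = 1
Here p = 7, so 5^6 ≡ 1 (mod 7)
We can reduce the exponent: 13 mod 6 = 1
So 5^13 ≡ 5^1 (mod 7)
Computing: 5^1 mod 7 = 5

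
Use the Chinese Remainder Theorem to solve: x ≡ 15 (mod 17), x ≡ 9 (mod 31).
M = 17 × 31 = 527. M₁ = 31, y₁ ≡ 11 (mod 17). M₂ = 17, y₂ ≡ 11 (mod 31). x = 15×31×11 + 9×17×11 ≡ 474 (mod 527)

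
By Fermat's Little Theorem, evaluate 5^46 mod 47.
By Fermat's Little Theorem, 5^{46} ≡ 1 (mod 47) since 47 is prime and gcd(5, 47) = 1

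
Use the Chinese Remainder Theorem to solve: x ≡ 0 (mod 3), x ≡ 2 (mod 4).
M = 3 × 4 = 12. M₁ = 4, y₁ ≡ 1 (mod 3). M₂ = 3, y₂ ≡ 3 (mod 4). x = 0×4×1 + 2×3×3 ≡ 6 (mod 12)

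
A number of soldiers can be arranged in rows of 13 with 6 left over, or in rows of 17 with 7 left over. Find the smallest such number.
M = 13 × 17 = 221. M₁ = 17, y₁ ≡ 10 (mod 13). M₂ = 13, y₂ ≡ 4 (mod 17). r = 6×17×10 + 7×13×4 ≡ 58 (mod 221). The smallest positive such number is 58.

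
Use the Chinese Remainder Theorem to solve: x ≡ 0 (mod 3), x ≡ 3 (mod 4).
M = 3 × 4 = 12. M₁ = 4, y₁ ≡ 1 (mod 3). M₂ = 3, y₂ ≡ 3 (mod 4). x = 0×4×1 + 3×3×3 ≡ 3 (mod 12)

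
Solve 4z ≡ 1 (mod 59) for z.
4^(-1) ≡ 15 (mod 59). Verification: 4 × 15 = 60 ≡ 1 (mod 59)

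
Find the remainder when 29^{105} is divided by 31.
By Fermat: 29^{30} ≡ 1 (mod 31). 105 = 3×30 + 15. So 29^{105} ≡ 29^{15} ≡ 30 (mod 31)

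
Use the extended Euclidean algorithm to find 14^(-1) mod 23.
Extended GCD: 14(5) + 23(-3) = 1. So 14^(-1) ≡ 5 ≡ 5 (mod 23). Verify: 14 × 5 = 70 ≡ 1 (mod 23)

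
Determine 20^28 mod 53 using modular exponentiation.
Using repeated squaring. 28 = 16 + 8 + 4 (binary 11100). Repeated squaring mod 53: 20^1 ≡ 20; 20^2 ≡ 20² = 400 ≡ 29; 20^4 ≡ 29² = 841 ≡ 46; 20^8 ≡ 46² = 2116 ≡ 49; 20^16 ≡ 49² = 2401 ≡ 16. Multiply: 20^28 = 20^16 × 20^8 × 20^4 ≡ 16 × 49 × 46 (mod 53): 16 × 49 = 784 ≡ 42; 42 × 46 = 1932 ≡ 24. So 20^28 ≡ 24 (mod 53).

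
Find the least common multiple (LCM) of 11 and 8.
88

First find GCD(11, 8) using the Euclidean algorithm:
11 = 1 × 8 + 3
8 = 2 × 3 + 2
3 = 1 × 2 + 1
2 = 2 × 1 + 0
GCD(11, 8) = 1

LCM formula: LCM(a, b) = (a × b) / GCD(a, b)
LCM(11, 8) = (11 × 8) / 1
LCM(11, 8) = 88 / 1
LCM(11, 8) = 88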